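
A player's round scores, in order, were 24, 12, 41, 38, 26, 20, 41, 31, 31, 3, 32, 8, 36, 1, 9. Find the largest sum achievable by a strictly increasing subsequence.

Let S[i] be the best sum of a strictly increasing subsequence ending at i:
i:       1   2   3   4   5   6   7   8   9  10  11  12  13  14  15
a[i]:   24  12  41  38  26  20  41  31  31   3  32   8  36   1   9
S:      24  12  65  62  50  32 103  81  81   3 113  11 149   1  20
Maximum is 149 (e.g. 24 + 26 + 31 + 32 + 36).

149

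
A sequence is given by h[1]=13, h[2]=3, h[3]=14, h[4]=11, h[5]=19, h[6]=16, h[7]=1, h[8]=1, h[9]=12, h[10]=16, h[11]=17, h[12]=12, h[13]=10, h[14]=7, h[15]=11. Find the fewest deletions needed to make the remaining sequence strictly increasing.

10

Fewest deletions = n − (longest strictly increasing subsequence).
i:      1  2  3  4  5  6  7  8  9 10 11 12 13 14 15
h[i]:  13  3 14 11 19 16  1  1 12 16 17 12 10  7 11
dp:     1  1  2  2  3  3  1  1  3  4  5  3  2  2  3
max dp = 5, so deletions = 15 − 5 = 10.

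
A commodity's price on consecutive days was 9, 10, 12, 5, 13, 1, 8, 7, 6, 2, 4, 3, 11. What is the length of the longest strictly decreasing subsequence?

6

Negate each value so 'decreasing' becomes 'increasing', then run patience tails on the negated sequence:
-9 → extends → [-9]
-10 → replaces -9 → [-10]
-12 → replaces -10 → [-12]
-5 → extends → [-12, -5]
-13 → replaces -12 → [-13, -5]
-1 → extends → [-13, -5, -1]
-8 → replaces -5 → [-13, -8, -1]
-7 → replaces -1 → [-13, -8, -7]
-6 → extends → [-13, -8, -7, -6]
-2 → extends → [-13, -8, -7, -6, -2]
-4 → replaces -2 → [-13, -8, -7, -6, -4]
-3 → extends → [-13, -8, -7, -6, -4, -3]
-11 → replaces -8 → [-13, -11, -7, -6, -4, -3]
Six tails, so the longest strictly decreasing subsequence of the original has length 6.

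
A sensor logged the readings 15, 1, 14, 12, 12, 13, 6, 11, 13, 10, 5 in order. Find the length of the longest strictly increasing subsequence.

4

Track the smallest tail for each achievable length (strict):
15 → extends → [15]
1 → replaces 15 → [1]
14 → extends → [1, 14]
12 → replaces 14 → [1, 12]
12 → already a tail → [1, 12]
13 → extends → [1, 12, 13]
6 → replaces 12 → [1, 6, 13]
11 → replaces 13 → [1, 6, 11]
13 → extends → [1, 6, 11, 13]
10 → replaces 11 → [1, 6, 10, 13]
5 → replaces 6 → [1, 5, 10, 13]
Four tails, so the longest strictly increasing subsequence has length 4 (e.g. 1, 6, 11, 13).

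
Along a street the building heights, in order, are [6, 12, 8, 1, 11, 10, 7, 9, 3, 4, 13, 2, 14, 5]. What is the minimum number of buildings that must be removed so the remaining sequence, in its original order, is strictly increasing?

9

Fewest deletions = n − (longest strictly increasing subsequence).
Patience tails:
6 → extends → [6]
12 → extends → [6, 12]
8 → replaces 12 → [6, 8]
1 → replaces 6 → [1, 8]
11 → extends → [1, 8, 11]
10 → replaces 11 → [1, 8, 10]
7 → replaces 8 → [1, 7, 10]
9 → replaces 10 → [1, 7, 9]
3 → replaces 7 → [1, 3, 9]
4 → replaces 9 → [1, 3, 4]
13 → extends → [1, 3, 4, 13]
2 → replaces 3 → [1, 2, 4, 13]
14 → extends → [1, 2, 4, 13, 14]
5 → replaces 13 → [1, 2, 4, 5, 14]
Longest strictly increasing subsequence has length 5, so deletions = 14 − 5 = 9.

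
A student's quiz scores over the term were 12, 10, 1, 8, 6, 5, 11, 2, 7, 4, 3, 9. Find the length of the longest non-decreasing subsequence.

Let dp[i] be the length of the longest such subsequence ending at index i:
i:      1  2  3  4  5  6  7  8  9 10 11 12
a[i]:  12 10  1  8  6  5 11  2  7  4  3  9
dp:     1  1  1  2  2  2  3  2  3  3  3  4
Maximum dp value is 4.

4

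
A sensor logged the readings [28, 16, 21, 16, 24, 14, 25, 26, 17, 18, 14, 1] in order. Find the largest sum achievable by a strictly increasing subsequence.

Let S[i] be the best sum of a strictly increasing subsequence ending at i:
i:       1   2   3   4   5   6   7   8   9  10  11  12
a[i]:   28  16  21  16  24  14  25  26  17  18  14   1
S:      28  16  37  16  61  14  86 112  33  51  14   1
Maximum is 112 (e.g. 16 + 21 + 24 + 25 + 26).

112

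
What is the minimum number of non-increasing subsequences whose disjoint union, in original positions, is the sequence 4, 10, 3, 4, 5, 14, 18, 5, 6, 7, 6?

5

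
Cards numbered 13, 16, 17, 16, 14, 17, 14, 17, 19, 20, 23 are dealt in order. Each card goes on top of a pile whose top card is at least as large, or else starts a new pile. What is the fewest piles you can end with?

Place each on the leftmost legal pile:
13 → new pile 1 (tops now [13])
16 → new pile 2 (tops now [13, 16])
17 → new pile 3 (tops now [13, 16, 17])
16 → pile 2 (tops now [13, 16, 17])
14 → pile 2 (tops now [13, 14, 17])
17 → pile 3 (tops now [13, 14, 17])
14 → pile 2 (tops now [13, 14, 17])
17 → pile 3 (tops now [13, 14, 17])
19 → new pile 4 (tops now [13, 14, 17, 19])
20 → new pile 5 (tops now [13, 14, 17, 19, 20])
23 → new pile 6 (tops now [13, 14, 17, 19, 20, 23])
Six piles.

6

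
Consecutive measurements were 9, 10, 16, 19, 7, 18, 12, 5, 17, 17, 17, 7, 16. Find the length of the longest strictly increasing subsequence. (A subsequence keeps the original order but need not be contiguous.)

Track the smallest tail for each achievable length (strict):
9 → extends → [9]
10 → extends → [9, 10]
16 → extends → [9, 10, 16]
19 → extends → [9, 10, 16, 19]
7 → replaces 9 → [7, 10, 16, 19]
18 → replaces 19 → [7, 10, 16, 18]
12 → replaces 16 → [7, 10, 12, 18]
5 → replaces 7 → [5, 10, 12, 18]
17 → replaces 18 → [5, 10, 12, 17]
17 → already a tail → [5, 10, 12, 17]
17 → already a tail → [5, 10, 12, 17]
7 → replaces 10 → [5, 7, 12, 17]
16 → replaces 17 → [5, 7, 12, 16]
Four tails, so the longest strictly increasing subsequence has length 4 (e.g. 9, 10, 16, 19).

4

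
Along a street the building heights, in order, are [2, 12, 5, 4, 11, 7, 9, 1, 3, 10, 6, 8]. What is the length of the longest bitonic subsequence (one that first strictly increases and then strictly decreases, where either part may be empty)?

inc[i] = longest strictly increasing subsequence ending at i; dec[i] = longest strictly decreasing subsequence starting at i:
i:      1  2  3  4  5  6  7  8  9 10 11 12
a[i]:   2 12  5  4 11  7  9  1  3 10  6  8
inc:    1  2  2  2  3  3  4  1  2  5  3  4
dec:    2  4  3  2  3  2  2  1  1  2  1  1
Best peak at i=10 (value 10): inc=5, dec=2, length 5+2−1 = 6.

6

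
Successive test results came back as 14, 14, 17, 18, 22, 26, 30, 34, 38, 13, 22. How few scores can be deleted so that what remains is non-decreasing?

2

Fewest deletions = n − (longest non-decreasing subsequence).
Patience tails:
14 → extends → [14]
14 → extends → [14, 14]
17 → extends → [14, 14, 17]
18 → extends → [14, 14, 17, 18]
22 → extends → [14, 14, 17, 18, 22]
26 → extends → [14, 14, 17, 18, 22, 26]
30 → extends → [14, 14, 17, 18, 22, 26, 30]
34 → extends → [14, 14, 17, 18, 22, 26, 30, 34]
38 → extends → [14, 14, 17, 18, 22, 26, 30, 34, 38]
13 → replaces 14 → [13, 14, 17, 18, 22, 26, 30, 34, 38]
22 → replaces 26 → [13, 14, 17, 18, 22, 22, 30, 34, 38]
Longest non-decreasing subsequence has length 9, so deletions = 11 − 9 = 2.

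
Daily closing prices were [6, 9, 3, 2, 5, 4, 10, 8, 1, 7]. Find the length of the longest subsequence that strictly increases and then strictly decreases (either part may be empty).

5

inc[i] = longest strictly increasing subsequence ending at i; dec[i] = longest strictly decreasing subsequence starting at i:
i:      1  2  3  4  5  6  7  8  9 10
a[i]:   6  9  3  2  5  4 10  8  1  7
inc:    1  2  1  1  2  2  3  3  1  3
dec:    4  4  3  2  3  2  3  2  1  1
Best peak at i=2 (value 9): inc=2, dec=4, length 2+4−1 = 5.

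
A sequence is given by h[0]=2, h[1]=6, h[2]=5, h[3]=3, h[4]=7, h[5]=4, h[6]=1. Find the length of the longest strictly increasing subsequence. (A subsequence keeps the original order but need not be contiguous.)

3

Let dp[i] be the length of the longest such subsequence ending at index i:
i:     0 1 2 3 4 5 6
h[i]:  2 6 5 3 7 4 1
dp:    1 2 2 2 3 3 1
Maximum dp value is 3.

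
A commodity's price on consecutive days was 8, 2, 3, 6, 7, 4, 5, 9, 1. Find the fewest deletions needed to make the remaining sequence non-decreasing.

4

Fewest deletions = n − (longest non-decreasing subsequence).
i:     1 2 3 4 5 6 7 8 9
a[i]:  8 2 3 6 7 4 5 9 1
dp:    1 1 2 3 4 3 4 5 1
max dp = 5, so deletions = 9 − 5 = 4.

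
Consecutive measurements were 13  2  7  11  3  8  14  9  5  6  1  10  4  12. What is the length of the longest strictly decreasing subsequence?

Negate each value so 'decreasing' becomes 'increasing', then run patience tails on the negated sequence:
-13 → extends → [-13]
-2 → extends → [-13, -2]
-7 → replaces -2 → [-13, -7]
-11 → replaces -7 → [-13, -11]
-3 → extends → [-13, -11, -3]
-8 → replaces -3 → [-13, -11, -8]
-14 → replaces -13 → [-14, -11, -8]
-9 → replaces -8 → [-14, -11, -9]
-5 → extends → [-14, -11, -9, -5]
-6 → replaces -5 → [-14, -11, -9, -6]
-1 → extends → [-14, -11, -9, -6, -1]
-10 → replaces -9 → [-14, -11, -10, -6, -1]
-4 → replaces -1 → [-14, -11, -10, -6, -4]
-12 → replaces -11 → [-14, -12, -10, -6, -4]
Five tails, so the longest strictly decreasing subsequence of the original has length 5.

5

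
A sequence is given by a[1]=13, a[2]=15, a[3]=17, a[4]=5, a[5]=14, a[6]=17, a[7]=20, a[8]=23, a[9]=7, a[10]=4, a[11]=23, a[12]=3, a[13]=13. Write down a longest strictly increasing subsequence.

Patience tails give the LIS length; then backtrack through the dp parents:
13 → extends → [13]
15 → extends → [13, 15]
17 → extends → [13, 15, 17]
5 → replaces 13 → [5, 15, 17]
14 → replaces 15 → [5, 14, 17]
17 → already a tail → [5, 14, 17]
20 → extends → [5, 14, 17, 20]
23 → extends → [5, 14, 17, 20, 23]
7 → replaces 14 → [5, 7, 17, 20, 23]
4 → replaces 5 → [4, 7, 17, 20, 23]
23 → already a tail → [4, 7, 17, 20, 23]
3 → replaces 4 → [3, 7, 17, 20, 23]
13 → replaces 17 → [3, 7, 13, 20, 23]
Length 5; one witness is 13, 15, 17, 20, 23.

13, 15, 17, 20, 23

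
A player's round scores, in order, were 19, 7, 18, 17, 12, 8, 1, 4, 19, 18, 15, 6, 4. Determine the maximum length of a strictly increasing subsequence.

Let dp[i] be the length of the longest such subsequence ending at index i:
i:      1  2  3  4  5  6  7  8  9 10 11 12 13
a[i]:  19  7 18 17 12  8  1  4 19 18 15  6  4
dp:     1  1  2  2  2  2  1  2  3  3  3  3  2
Maximum dp value is 3.

3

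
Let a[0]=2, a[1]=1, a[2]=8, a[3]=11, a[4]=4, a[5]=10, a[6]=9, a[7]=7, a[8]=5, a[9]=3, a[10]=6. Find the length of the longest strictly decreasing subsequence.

Let dp[i] be the longest strictly decreasing subsequence ending at i:
i:      0  1  2  3  4  5  6  7  8  9 10
a[i]:   2  1  8 11  4 10  9  7  5  3  6
dp:     1  2  1  1  2  2  3  4  5  6  5
Maximum is 6.

6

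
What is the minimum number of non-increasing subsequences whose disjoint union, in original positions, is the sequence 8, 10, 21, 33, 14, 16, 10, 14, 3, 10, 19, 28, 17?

6

The minimum number of non-increasing subsequences covering a sequence equals the length of its longest strictly increasing subsequence.
LIS length is 6 (e.g. 8, 10, 14, 16, 19, 28), so 6 piles are needed.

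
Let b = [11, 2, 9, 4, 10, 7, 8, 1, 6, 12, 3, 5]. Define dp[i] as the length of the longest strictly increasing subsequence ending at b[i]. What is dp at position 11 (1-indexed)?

2

dp[i] = 1 + max{dp[j] : j<i, b[j]<b[i]} (or 1 if no such j):
i:      1  2  3  4  5  6  7  8  9 10 11 12
b[i]:  11  2  9  4 10  7  8  1  6 12  3  5
dp:     1  1  2  2  3  3  4  1  3  5  2  3
At index 11 the value is 2.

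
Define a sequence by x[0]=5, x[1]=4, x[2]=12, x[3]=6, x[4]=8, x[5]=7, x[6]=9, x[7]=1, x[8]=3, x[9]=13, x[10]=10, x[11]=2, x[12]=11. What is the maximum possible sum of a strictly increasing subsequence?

49

Let S[i] be the best sum of a strictly increasing subsequence ending at i:
i:      0  1  2  3  4  5  6  7  8  9 10 11 12
x[i]:   5  4 12  6  8  7  9  1  3 13 10  2 11
S:      5  4 17 11 19 18 28  1  4 41 38  3 49
Maximum is 49 (e.g. 5 + 6 + 8 + 9 + 10 + 11).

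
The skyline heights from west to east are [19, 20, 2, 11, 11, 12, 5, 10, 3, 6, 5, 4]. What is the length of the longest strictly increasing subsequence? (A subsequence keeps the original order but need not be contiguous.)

3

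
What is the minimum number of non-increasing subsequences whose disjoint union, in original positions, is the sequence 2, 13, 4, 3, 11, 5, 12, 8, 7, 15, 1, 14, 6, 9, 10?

6

The minimum number of non-increasing subsequences covering a sequence equals the length of its longest strictly increasing subsequence.
LIS length is 6 (e.g. 2, 4, 5, 8, 9, 10), so 6 piles are needed.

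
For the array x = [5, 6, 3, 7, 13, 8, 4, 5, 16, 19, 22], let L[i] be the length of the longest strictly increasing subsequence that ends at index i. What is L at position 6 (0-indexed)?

dp[i] = 1 + max{dp[j] : j<i, x[j]<x[i]} (or 1 if no such j):
i:      0  1  2  3  4  5  6  7  8  9 10
x[i]:   5  6  3  7 13  8  4  5 16 19 22
dp:     1  2  1  3  4  4  2  3  5  6  7
At index 6 the value is 2.

2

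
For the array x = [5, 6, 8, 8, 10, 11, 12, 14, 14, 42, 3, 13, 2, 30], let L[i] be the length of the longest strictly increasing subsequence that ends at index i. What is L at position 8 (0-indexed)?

dp[i] = 1 + max{dp[j] : j<i, x[j]<x[i]} (or 1 if no such j):
i:      0  1  2  3  4  5  6  7  8  9 10 11 12 13
x[i]:   5  6  8  8 10 11 12 14 14 42  3 13  2 30
dp:     1  2  3  3  4  5  6  7  7  8  1  7  1  8
At index 8 the value is 7.

7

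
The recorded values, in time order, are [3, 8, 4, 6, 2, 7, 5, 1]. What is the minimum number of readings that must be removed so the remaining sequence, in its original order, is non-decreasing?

4

Fewest deletions = n − (longest non-decreasing subsequence).
Patience tails:
3 → extends → [3]
8 → extends → [3, 8]
4 → replaces 8 → [3, 4]
6 → extends → [3, 4, 6]
2 → replaces 3 → [2, 4, 6]
7 → extends → [2, 4, 6, 7]
5 → replaces 6 → [2, 4, 5, 7]
1 → replaces 2 → [1, 4, 5, 7]
Longest non-decreasing subsequence has length 4, so deletions = 8 − 4 = 4.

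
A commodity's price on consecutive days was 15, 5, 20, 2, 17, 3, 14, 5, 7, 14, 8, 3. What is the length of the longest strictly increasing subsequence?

5

Track the smallest tail for each achievable length (strict):
15 → extends → [15]
5 → replaces 15 → [5]
20 → extends → [5, 20]
2 → replaces 5 → [2, 20]
17 → replaces 20 → [2, 17]
3 → replaces 17 → [2, 3]
14 → extends → [2, 3, 14]
5 → replaces 14 → [2, 3, 5]
7 → extends → [2, 3, 5, 7]
14 → extends → [2, 3, 5, 7, 14]
8 → replaces 14 → [2, 3, 5, 7, 8]
3 → already a tail → [2, 3, 5, 7, 8]
Five tails, so the longest strictly increasing subsequence has length 5 (e.g. 2, 3, 5, 7, 14).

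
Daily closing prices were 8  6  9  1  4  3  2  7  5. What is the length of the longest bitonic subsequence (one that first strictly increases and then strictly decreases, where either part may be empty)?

5

inc[i] = longest strictly increasing subsequence ending at i; dec[i] = longest strictly decreasing subsequence starting at i:
i:     1 2 3 4 5 6 7 8 9
a[i]:  8 6 9 1 4 3 2 7 5
inc:   1 1 2 1 2 2 2 3 3
dec:   5 4 4 1 3 2 1 2 1
Best peak at i=1 (value 8): inc=1, dec=5, length 1+5−1 = 5.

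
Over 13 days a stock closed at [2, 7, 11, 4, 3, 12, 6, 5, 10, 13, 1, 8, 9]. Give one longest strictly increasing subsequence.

Patience tails give the LIS length; then backtrack through the dp parents:
2 → extends → [2]
7 → extends → [2, 7]
11 → extends → [2, 7, 11]
4 → replaces 7 → [2, 4, 11]
3 → replaces 4 → [2, 3, 11]
12 → extends → [2, 3, 11, 12]
6 → replaces 11 → [2, 3, 6, 12]
5 → replaces 6 → [2, 3, 5, 12]
10 → replaces 12 → [2, 3, 5, 10]
13 → extends → [2, 3, 5, 10, 13]
1 → replaces 2 → [1, 3, 5, 10, 13]
8 → replaces 10 → [1, 3, 5, 8, 13]
9 → replaces 13 → [1, 3, 5, 8, 9]
Length 5; one witness is 2, 7, 11, 12, 13.

2, 7, 11, 12, 13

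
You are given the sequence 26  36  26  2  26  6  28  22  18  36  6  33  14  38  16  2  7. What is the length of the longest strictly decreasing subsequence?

Negate each value so 'decreasing' becomes 'increasing', then run patience tails on the negated sequence:
-26 → extends → [-26]
-36 → replaces -26 → [-36]
-26 → extends → [-36, -26]
-2 → extends → [-36, -26, -2]
-26 → already a tail → [-36, -26, -2]
-6 → replaces -2 → [-36, -26, -6]
-28 → replaces -26 → [-36, -28, -6]
-22 → replaces -6 → [-36, -28, -22]
-18 → extends → [-36, -28, -22, -18]
-36 → already a tail → [-36, -28, -22, -18]
-6 → extends → [-36, -28, -22, -18, -6]
-33 → replaces -28 → [-36, -33, -22, -18, -6]
-14 → replaces -6 → [-36, -33, -22, -18, -14]
-38 → replaces -36 → [-38, -33, -22, -18, -14]
-16 → replaces -14 → [-38, -33, -22, -18, -16]
-2 → extends → [-38, -33, -22, -18, -16, -2]
-7 → replaces -2 → [-38, -33, -22, -18, -16, -7]
Six tails, so the longest strictly decreasing subsequence of the original has length 6.

6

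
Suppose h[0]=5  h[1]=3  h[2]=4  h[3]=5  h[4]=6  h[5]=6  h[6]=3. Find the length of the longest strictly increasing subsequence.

4

Let dp[i] be the length of the longest such subsequence ending at index i:
i:     0 1 2 3 4 5 6
h[i]:  5 3 4 5 6 6 3
dp:    1 1 2 3 4 4 1
Maximum dp value is 4.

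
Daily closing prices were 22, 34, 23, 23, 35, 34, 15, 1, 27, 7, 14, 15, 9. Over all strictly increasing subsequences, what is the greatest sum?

Let S[i] be the best sum of a strictly increasing subsequence ending at i:
i:      1  2  3  4  5  6  7  8  9 10 11 12 13
a[i]:  22 34 23 23 35 34 15  1 27  7 14 15  9
S:     22 56 45 45 91 79 15  1 72  8 22 37 17
Maximum is 91 (e.g. 22 + 34 + 35).

91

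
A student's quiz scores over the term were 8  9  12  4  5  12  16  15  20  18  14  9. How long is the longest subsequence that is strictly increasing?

5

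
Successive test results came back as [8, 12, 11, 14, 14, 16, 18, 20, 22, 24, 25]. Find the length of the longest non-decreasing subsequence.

10

Track the smallest tail for each achievable length (allowing ties):
8 → extends → [8]
12 → extends → [8, 12]
11 → replaces 12 → [8, 11]
14 → extends → [8, 11, 14]
14 → extends → [8, 11, 14, 14]
16 → extends → [8, 11, 14, 14, 16]
18 → extends → [8, 11, 14, 14, 16, 18]
20 → extends → [8, 11, 14, 14, 16, 18, 20]
22 → extends → [8, 11, 14, 14, 16, 18, 20, 22]
24 → extends → [8, 11, 14, 14, 16, 18, 20, 22, 24]
25 → extends → [8, 11, 14, 14, 16, 18, 20, 22, 24, 25]
Ten tails, so the longest non-decreasing subsequence has length 10 (e.g. 8, 12, 14, 14, 16, 18, 20, 22, 24, 25).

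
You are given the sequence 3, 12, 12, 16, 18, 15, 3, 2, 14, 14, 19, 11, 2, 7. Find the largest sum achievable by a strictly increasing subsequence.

68

Let S[i] be the best sum of a strictly increasing subsequence ending at i:
i:      1  2  3  4  5  6  7  8  9 10 11 12 13 14
a[i]:   3 12 12 16 18 15  3  2 14 14 19 11  2  7
S:      3 15 15 31 49 30  3  2 29 29 68 14  2 10
Maximum is 68 (e.g. 3 + 12 + 16 + 18 + 19).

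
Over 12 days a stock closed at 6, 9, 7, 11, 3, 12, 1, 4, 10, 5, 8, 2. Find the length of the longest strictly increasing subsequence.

Track the smallest tail for each achievable length (strict):
6 → extends → [6]
9 → extends → [6, 9]
7 → replaces 9 → [6, 7]
11 → extends → [6, 7, 11]
3 → replaces 6 → [3, 7, 11]
12 → extends → [3, 7, 11, 12]
1 → replaces 3 → [1, 7, 11, 12]
4 → replaces 7 → [1, 4, 11, 12]
10 → replaces 11 → [1, 4, 10, 12]
5 → replaces 10 → [1, 4, 5, 12]
8 → replaces 12 → [1, 4, 5, 8]
2 → replaces 4 → [1, 2, 5, 8]
Four tails, so the longest strictly increasing subsequence has length 4 (e.g. 6, 9, 11, 12).

4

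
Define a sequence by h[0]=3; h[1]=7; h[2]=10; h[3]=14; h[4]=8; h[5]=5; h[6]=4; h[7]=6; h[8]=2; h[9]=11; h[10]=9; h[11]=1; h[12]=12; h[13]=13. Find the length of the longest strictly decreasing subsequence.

Let dp[i] be the longest strictly decreasing subsequence ending at i:
i:      0  1  2  3  4  5  6  7  8  9 10 11 12 13
h[i]:   3  7 10 14  8  5  4  6  2 11  9  1 12 13
dp:     1  1  1  1  2  3  4  3  5  2  3  6  2  2
Maximum is 6.

6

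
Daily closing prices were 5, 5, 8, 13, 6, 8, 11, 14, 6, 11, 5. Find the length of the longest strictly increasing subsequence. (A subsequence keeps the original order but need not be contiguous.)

5

Let dp[i] be the length of the longest such subsequence ending at index i:
i:      1  2  3  4  5  6  7  8  9 10 11
a[i]:   5  5  8 13  6  8 11 14  6 11  5
dp:     1  1  2  3  2  3  4  5  2  4  1
Maximum dp value is 5.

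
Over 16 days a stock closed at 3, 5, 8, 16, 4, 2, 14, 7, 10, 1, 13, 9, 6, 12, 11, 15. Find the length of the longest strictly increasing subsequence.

Let dp[i] be the length of the longest such subsequence ending at index i:
i:      1  2  3  4  5  6  7  8  9 10 11 12 13 14 15 16
a[i]:   3  5  8 16  4  2 14  7 10  1 13  9  6 12 11 15
dp:     1  2  3  4  2  1  4  3  4  1  5  4  3  5  5  6
Maximum dp value is 6.

6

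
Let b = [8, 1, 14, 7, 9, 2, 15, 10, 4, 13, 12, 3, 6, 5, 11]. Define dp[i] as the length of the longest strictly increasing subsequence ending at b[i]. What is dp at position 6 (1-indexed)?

dp[i] = 1 + max{dp[j] : j<i, b[j]<b[i]} (or 1 if no such j):
i:      1  2  3  4  5  6  7  8  9 10 11 12 13 14 15
b[i]:   8  1 14  7  9  2 15 10  4 13 12  3  6  5 11
dp:     1  1  2  2  3  2  4  4  3  5  5  3  4  4  5
At index 6 the value is 2.

2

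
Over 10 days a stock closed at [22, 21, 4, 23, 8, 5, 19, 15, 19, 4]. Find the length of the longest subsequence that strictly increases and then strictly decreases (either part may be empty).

5

inc[i] = longest strictly increasing subsequence ending at i; dec[i] = longest strictly decreasing subsequence starting at i:
i:      1  2  3  4  5  6  7  8  9 10
a[i]:  22 21  4 23  8  5 19 15 19  4
inc:    1  1  1  2  2  2  3  3  4  1
dec:    5  4  1  4  3  2  3  2  2  1
Best peak at i=1 (value 22): inc=1, dec=5, length 1+5−1 = 5.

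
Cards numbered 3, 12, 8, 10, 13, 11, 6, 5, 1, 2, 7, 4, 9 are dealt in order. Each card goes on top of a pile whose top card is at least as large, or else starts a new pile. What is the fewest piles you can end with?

Place each on the leftmost legal pile:
3 → new pile 1 (tops now [3])
12 → new pile 2 (tops now [3, 12])
8 → pile 2 (tops now [3, 8])
10 → new pile 3 (tops now [3, 8, 10])
13 → new pile 4 (tops now [3, 8, 10, 13])
11 → pile 4 (tops now [3, 8, 10, 11])
6 → pile 2 (tops now [3, 6, 10, 11])
5 → pile 2 (tops now [3, 5, 10, 11])
1 → pile 1 (tops now [1, 5, 10, 11])
2 → pile 2 (tops now [1, 2, 10, 11])
7 → pile 3 (tops now [1, 2, 7, 11])
4 → pile 3 (tops now [1, 2, 4, 11])
9 → pile 4 (tops now [1, 2, 4, 9])
Four piles.

4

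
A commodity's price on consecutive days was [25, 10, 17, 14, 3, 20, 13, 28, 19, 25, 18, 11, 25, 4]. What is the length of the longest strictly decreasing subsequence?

6

Negate each value so 'decreasing' becomes 'increasing', then run patience tails on the negated sequence:
-25 → extends → [-25]
-10 → extends → [-25, -10]
-17 → replaces -10 → [-25, -17]
-14 → extends → [-25, -17, -14]
-3 → extends → [-25, -17, -14, -3]
-20 → replaces -17 → [-25, -20, -14, -3]
-13 → replaces -3 → [-25, -20, -14, -13]
-28 → replaces -25 → [-28, -20, -14, -13]
-19 → replaces -14 → [-28, -20, -19, -13]
-25 → replaces -20 → [-28, -25, -19, -13]
-18 → replaces -13 → [-28, -25, -19, -18]
-11 → extends → [-28, -25, -19, -18, -11]
-25 → already a tail → [-28, -25, -19, -18, -11]
-4 → extends → [-28, -25, -19, -18, -11, -4]
Six tails, so the longest strictly decreasing subsequence of the original has length 6.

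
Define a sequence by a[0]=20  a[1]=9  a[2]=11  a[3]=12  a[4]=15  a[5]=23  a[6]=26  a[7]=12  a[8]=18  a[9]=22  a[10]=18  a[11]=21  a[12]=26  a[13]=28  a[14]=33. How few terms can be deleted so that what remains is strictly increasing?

6

Fewest deletions = n − (longest strictly increasing subsequence).
Patience tails:
20 → extends → [20]
9 → replaces 20 → [9]
11 → extends → [9, 11]
12 → extends → [9, 11, 12]
15 → extends → [9, 11, 12, 15]
23 → extends → [9, 11, 12, 15, 23]
26 → extends → [9, 11, 12, 15, 23, 26]
12 → already a tail → [9, 11, 12, 15, 23, 26]
18 → replaces 23 → [9, 11, 12, 15, 18, 26]
22 → replaces 26 → [9, 11, 12, 15, 18, 22]
18 → already a tail → [9, 11, 12, 15, 18, 22]
21 → replaces 22 → [9, 11, 12, 15, 18, 21]
26 → extends → [9, 11, 12, 15, 18, 21, 26]
28 → extends → [9, 11, 12, 15, 18, 21, 26, 28]
33 → extends → [9, 11, 12, 15, 18, 21, 26, 28, 33]
Longest strictly increasing subsequence has length 9, so deletions = 15 − 9 = 6.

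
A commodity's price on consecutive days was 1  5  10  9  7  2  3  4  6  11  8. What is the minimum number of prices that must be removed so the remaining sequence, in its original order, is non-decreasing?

5

Fewest deletions = n − (longest non-decreasing subsequence).
Patience tails:
1 → extends → [1]
5 → extends → [1, 5]
10 → extends → [1, 5, 10]
9 → replaces 10 → [1, 5, 9]
7 → replaces 9 → [1, 5, 7]
2 → replaces 5 → [1, 2, 7]
3 → replaces 7 → [1, 2, 3]
4 → extends → [1, 2, 3, 4]
6 → extends → [1, 2, 3, 4, 6]
11 → extends → [1, 2, 3, 4, 6, 11]
8 → replaces 11 → [1, 2, 3, 4, 6, 8]
Longest non-decreasing subsequence has length 6, so deletions = 11 − 6 = 5.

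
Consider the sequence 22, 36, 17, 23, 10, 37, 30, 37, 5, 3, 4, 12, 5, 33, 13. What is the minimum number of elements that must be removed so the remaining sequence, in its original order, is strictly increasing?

Fewest deletions = n − (longest strictly increasing subsequence).
Patience tails:
22 → extends → [22]
36 → extends → [22, 36]
17 → replaces 22 → [17, 36]
23 → replaces 36 → [17, 23]
10 → replaces 17 → [10, 23]
37 → extends → [10, 23, 37]
30 → replaces 37 → [10, 23, 30]
37 → extends → [10, 23, 30, 37]
5 → replaces 10 → [5, 23, 30, 37]
3 → replaces 5 → [3, 23, 30, 37]
4 → replaces 23 → [3, 4, 30, 37]
12 → replaces 30 → [3, 4, 12, 37]
5 → replaces 12 → [3, 4, 5, 37]
33 → replaces 37 → [3, 4, 5, 33]
13 → replaces 33 → [3, 4, 5, 13]
Longest strictly increasing subsequence has length 4, so deletions = 15 − 4 = 11.

11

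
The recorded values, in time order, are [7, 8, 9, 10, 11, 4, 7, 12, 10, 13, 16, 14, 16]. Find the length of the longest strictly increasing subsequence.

9

Let dp[i] be the length of the longest such subsequence ending at index i:
i:      1  2  3  4  5  6  7  8  9 10 11 12 13
a[i]:   7  8  9 10 11  4  7 12 10 13 16 14 16
dp:     1  2  3  4  5  1  2  6  4  7  8  8  9
Maximum dp value is 9.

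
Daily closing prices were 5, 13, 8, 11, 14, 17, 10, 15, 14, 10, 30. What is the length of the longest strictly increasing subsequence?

Track the smallest tail for each achievable length (strict):
5 → extends → [5]
13 → extends → [5, 13]
8 → replaces 13 → [5, 8]
11 → extends → [5, 8, 11]
14 → extends → [5, 8, 11, 14]
17 → extends → [5, 8, 11, 14, 17]
10 → replaces 11 → [5, 8, 10, 14, 17]
15 → replaces 17 → [5, 8, 10, 14, 15]
14 → already a tail → [5, 8, 10, 14, 15]
10 → already a tail → [5, 8, 10, 14, 15]
30 → extends → [5, 8, 10, 14, 15, 30]
Six tails, so the longest strictly increasing subsequence has length 6 (e.g. 5, 8, 11, 14, 17, 30).

6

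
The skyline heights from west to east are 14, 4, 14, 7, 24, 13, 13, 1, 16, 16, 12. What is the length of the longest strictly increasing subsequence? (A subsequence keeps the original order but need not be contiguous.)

4

Let dp[i] be the length of the longest such subsequence ending at index i:
i:      1  2  3  4  5  6  7  8  9 10 11
a[i]:  14  4 14  7 24 13 13  1 16 16 12
dp:     1  1  2  2  3  3  3  1  4  4  3
Maximum dp value is 4.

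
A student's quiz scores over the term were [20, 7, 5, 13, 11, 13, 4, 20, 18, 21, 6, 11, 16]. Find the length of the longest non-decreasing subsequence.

5

Track the smallest tail for each achievable length (allowing ties):
20 → extends → [20]
7 → replaces 20 → [7]
5 → replaces 7 → [5]
13 → extends → [5, 13]
11 → replaces 13 → [5, 11]
13 → extends → [5, 11, 13]
4 → replaces 5 → [4, 11, 13]
20 → extends → [4, 11, 13, 20]
18 → replaces 20 → [4, 11, 13, 18]
21 → extends → [4, 11, 13, 18, 21]
6 → replaces 11 → [4, 6, 13, 18, 21]
11 → replaces 13 → [4, 6, 11, 18, 21]
16 → replaces 18 → [4, 6, 11, 16, 21]
Five tails, so the longest non-decreasing subsequence has length 5 (e.g. 7, 13, 13, 20, 21).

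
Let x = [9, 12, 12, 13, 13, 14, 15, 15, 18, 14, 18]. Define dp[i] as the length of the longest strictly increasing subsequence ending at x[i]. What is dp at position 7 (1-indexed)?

5

dp[i] = 1 + max{dp[j] : j<i, x[j]<x[i]} (or 1 if no such j):
i:      1  2  3  4  5  6  7  8  9 10 11
x[i]:   9 12 12 13 13 14 15 15 18 14 18
dp:     1  2  2  3  3  4  5  5  6  4  6
At index 7 the value is 5.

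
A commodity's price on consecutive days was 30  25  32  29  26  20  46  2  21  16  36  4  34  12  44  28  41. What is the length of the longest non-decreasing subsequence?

5

Track the smallest tail for each achievable length (allowing ties):
30 → extends → [30]
25 → replaces 30 → [25]
32 → extends → [25, 32]
29 → replaces 32 → [25, 29]
26 → replaces 29 → [25, 26]
20 → replaces 25 → [20, 26]
46 → extends → [20, 26, 46]
2 → replaces 20 → [2, 26, 46]
21 → replaces 26 → [2, 21, 46]
16 → replaces 21 → [2, 16, 46]
36 → replaces 46 → [2, 16, 36]
4 → replaces 16 → [2, 4, 36]
34 → replaces 36 → [2, 4, 34]
12 → replaces 34 → [2, 4, 12]
44 → extends → [2, 4, 12, 44]
28 → replaces 44 → [2, 4, 12, 28]
41 → extends → [2, 4, 12, 28, 41]
Five tails, so the longest non-decreasing subsequence has length 5 (e.g. 2, 4, 12, 28, 41).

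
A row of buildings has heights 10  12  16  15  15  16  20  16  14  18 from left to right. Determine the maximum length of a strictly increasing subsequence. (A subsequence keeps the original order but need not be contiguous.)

Let dp[i] be the length of the longest such subsequence ending at index i:
i:      1  2  3  4  5  6  7  8  9 10
a[i]:  10 12 16 15 15 16 20 16 14 18
dp:     1  2  3  3  3  4  5  4  3  5
Maximum dp value is 5.

5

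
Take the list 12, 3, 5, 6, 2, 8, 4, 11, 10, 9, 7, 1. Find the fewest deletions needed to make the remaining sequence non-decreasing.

7

Fewest deletions = n − (longest non-decreasing subsequence).
Patience tails:
12 → extends → [12]
3 → replaces 12 → [3]
5 → extends → [3, 5]
6 → extends → [3, 5, 6]
2 → replaces 3 → [2, 5, 6]
8 → extends → [2, 5, 6, 8]
4 → replaces 5 → [2, 4, 6, 8]
11 → extends → [2, 4, 6, 8, 11]
10 → replaces 11 → [2, 4, 6, 8, 10]
9 → replaces 10 → [2, 4, 6, 8, 9]
7 → replaces 8 → [2, 4, 6, 7, 9]
1 → replaces 2 → [1, 4, 6, 7, 9]
Longest non-decreasing subsequence has length 5, so deletions = 12 − 5 = 7.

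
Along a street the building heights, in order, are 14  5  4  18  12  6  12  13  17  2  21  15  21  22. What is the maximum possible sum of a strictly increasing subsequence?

Let S[i] be the best sum of a strictly increasing subsequence ending at i:
i:      1  2  3  4  5  6  7  8  9 10 11 12 13 14
a[i]:  14  5  4 18 12  6 12 13 17  2 21 15 21 22
S:     14  5  4 32 17 11 23 36 53  2 74 51 74 96
Maximum is 96 (e.g. 5 + 6 + 12 + 13 + 17 + 21 + 22).

96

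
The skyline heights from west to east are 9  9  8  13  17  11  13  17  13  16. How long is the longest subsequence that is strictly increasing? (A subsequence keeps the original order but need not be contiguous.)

Let dp[i] be the length of the longest such subsequence ending at index i:
i:      1  2  3  4  5  6  7  8  9 10
a[i]:   9  9  8 13 17 11 13 17 13 16
dp:     1  1  1  2  3  2  3  4  3  4
Maximum dp value is 4.

4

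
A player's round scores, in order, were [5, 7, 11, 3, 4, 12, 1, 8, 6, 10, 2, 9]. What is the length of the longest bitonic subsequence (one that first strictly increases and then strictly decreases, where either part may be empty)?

7

inc[i] = longest strictly increasing subsequence ending at i; dec[i] = longest strictly decreasing subsequence starting at i:
i:      1  2  3  4  5  6  7  8  9 10 11 12
a[i]:   5  7 11  3  4 12  1  8  6 10  2  9
inc:    1  2  3  1  2  4  1  3  3  4  2  4
dec:    3  3  4  2  2  4  1  3  2  2  1  1
Best peak at i=6 (value 12): inc=4, dec=4, length 4+4−1 = 7.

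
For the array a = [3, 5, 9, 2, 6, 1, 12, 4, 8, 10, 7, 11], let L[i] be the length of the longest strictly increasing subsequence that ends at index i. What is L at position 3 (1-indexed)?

3

dp[i] = 1 + max{dp[j] : j<i, a[j]<a[i]} (or 1 if no such j):
i:      1  2  3  4  5  6  7  8  9 10 11 12
a[i]:   3  5  9  2  6  1 12  4  8 10  7 11
dp:     1  2  3  1  3  1  4  2  4  5  4  6
At index 3 the value is 3.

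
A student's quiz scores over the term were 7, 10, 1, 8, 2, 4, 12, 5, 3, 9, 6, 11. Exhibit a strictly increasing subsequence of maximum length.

1, 2, 4, 5, 9, 11

Patience tails give the LIS length; then backtrack through the dp parents:
7 → extends → [7]
10 → extends → [7, 10]
1 → replaces 7 → [1, 10]
8 → replaces 10 → [1, 8]
2 → replaces 8 → [1, 2]
4 → extends → [1, 2, 4]
12 → extends → [1, 2, 4, 12]
5 → replaces 12 → [1, 2, 4, 5]
3 → replaces 4 → [1, 2, 3, 5]
9 → extends → [1, 2, 3, 5, 9]
6 → replaces 9 → [1, 2, 3, 5, 6]
11 → extends → [1, 2, 3, 5, 6, 11]
Length 6; one witness is 1, 2, 4, 5, 9, 11.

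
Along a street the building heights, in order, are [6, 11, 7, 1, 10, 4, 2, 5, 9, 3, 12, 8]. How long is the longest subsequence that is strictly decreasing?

4

Let dp[i] be the longest strictly decreasing subsequence ending at i:
i:      1  2  3  4  5  6  7  8  9 10 11 12
a[i]:   6 11  7  1 10  4  2  5  9  3 12  8
dp:     1  1  2  3  2  3  4  3  3  4  1  4
Maximum is 4.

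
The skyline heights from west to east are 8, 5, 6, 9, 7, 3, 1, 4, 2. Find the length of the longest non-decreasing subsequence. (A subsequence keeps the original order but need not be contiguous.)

3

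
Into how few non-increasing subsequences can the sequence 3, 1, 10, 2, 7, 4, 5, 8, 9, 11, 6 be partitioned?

Place each on the leftmost legal pile:
3 → new pile 1 (tops now [3])
1 → pile 1 (tops now [1])
10 → new pile 2 (tops now [1, 10])
2 → pile 2 (tops now [1, 2])
7 → new pile 3 (tops now [1, 2, 7])
4 → pile 3 (tops now [1, 2, 4])
5 → new pile 4 (tops now [1, 2, 4, 5])
8 → new pile 5 (tops now [1, 2, 4, 5, 8])
9 → new pile 6 (tops now [1, 2, 4, 5, 8, 9])
11 → new pile 7 (tops now [1, 2, 4, 5, 8, 9, 11])
6 → pile 5 (tops now [1, 2, 4, 5, 6, 9, 11])
Seven piles.

7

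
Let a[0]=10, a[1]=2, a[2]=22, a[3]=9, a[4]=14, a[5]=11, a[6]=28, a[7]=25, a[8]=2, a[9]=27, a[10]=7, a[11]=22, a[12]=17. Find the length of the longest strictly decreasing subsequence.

Let dp[i] be the longest strictly decreasing subsequence ending at i:
i:      0  1  2  3  4  5  6  7  8  9 10 11 12
a[i]:  10  2 22  9 14 11 28 25  2 27  7 22 17
dp:     1  2  1  2  2  3  1  2  4  2  4  3  4
Maximum is 4.

4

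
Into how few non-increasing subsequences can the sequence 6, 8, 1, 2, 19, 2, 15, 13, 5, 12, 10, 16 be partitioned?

Place each on the leftmost legal pile:
6 → new pile 1 (tops now [6])
8 → new pile 2 (tops now [6, 8])
1 → pile 1 (tops now [1, 8])
2 → pile 2 (tops now [1, 2])
19 → new pile 3 (tops now [1, 2, 19])
2 → pile 2 (tops now [1, 2, 19])
15 → pile 3 (tops now [1, 2, 15])
13 → pile 3 (tops now [1, 2, 13])
5 → pile 3 (tops now [1, 2, 5])
12 → new pile 4 (tops now [1, 2, 5, 12])
10 → pile 4 (tops now [1, 2, 5, 10])
16 → new pile 5 (tops now [1, 2, 5, 10, 16])
Five piles.

5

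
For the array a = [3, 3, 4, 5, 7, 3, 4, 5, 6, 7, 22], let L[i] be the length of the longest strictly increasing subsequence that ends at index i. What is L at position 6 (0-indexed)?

dp[i] = 1 + max{dp[j] : j<i, a[j]<a[i]} (or 1 if no such j):
i:      0  1  2  3  4  5  6  7  8  9 10
a[i]:   3  3  4  5  7  3  4  5  6  7 22
dp:     1  1  2  3  4  1  2  3  4  5  6
At index 6 the value is 2.

2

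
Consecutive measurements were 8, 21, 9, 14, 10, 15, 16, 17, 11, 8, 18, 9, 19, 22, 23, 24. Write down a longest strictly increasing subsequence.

Patience tails give the LIS length; then backtrack through the dp parents:
8 → extends → [8]
21 → extends → [8, 21]
9 → replaces 21 → [8, 9]
14 → extends → [8, 9, 14]
10 → replaces 14 → [8, 9, 10]
15 → extends → [8, 9, 10, 15]
16 → extends → [8, 9, 10, 15, 16]
17 → extends → [8, 9, 10, 15, 16, 17]
11 → replaces 15 → [8, 9, 10, 11, 16, 17]
8 → already a tail → [8, 9, 10, 11, 16, 17]
18 → extends → [8, 9, 10, 11, 16, 17, 18]
9 → already a tail → [8, 9, 10, 11, 16, 17, 18]
19 → extends → [8, 9, 10, 11, 16, 17, 18, 19]
22 → extends → [8, 9, 10, 11, 16, 17, 18, 19, 22]
23 → extends → [8, 9, 10, 11, 16, 17, 18, 19, 22, 23]
24 → extends → [8, 9, 10, 11, 16, 17, 18, 19, 22, 23, 24]
Length 11; one witness is 8, 9, 14, 15, 16, 17, 18, 19, 22, 23, 24.

8, 9, 14, 15, 16, 17, 18, 19, 22, 23, 24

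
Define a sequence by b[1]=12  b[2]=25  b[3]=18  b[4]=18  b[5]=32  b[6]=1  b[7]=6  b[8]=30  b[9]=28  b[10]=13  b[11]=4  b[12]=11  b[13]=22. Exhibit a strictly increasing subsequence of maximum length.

1, 6, 13, 22

Patience tails give the LIS length; then backtrack through the dp parents:
12 → extends → [12]
25 → extends → [12, 25]
18 → replaces 25 → [12, 18]
18 → already a tail → [12, 18]
32 → extends → [12, 18, 32]
1 → replaces 12 → [1, 18, 32]
6 → replaces 18 → [1, 6, 32]
30 → replaces 32 → [1, 6, 30]
28 → replaces 30 → [1, 6, 28]
13 → replaces 28 → [1, 6, 13]
4 → replaces 6 → [1, 4, 13]
11 → replaces 13 → [1, 4, 11]
22 → extends → [1, 4, 11, 22]
Length 4; one witness is 1, 6, 13, 22.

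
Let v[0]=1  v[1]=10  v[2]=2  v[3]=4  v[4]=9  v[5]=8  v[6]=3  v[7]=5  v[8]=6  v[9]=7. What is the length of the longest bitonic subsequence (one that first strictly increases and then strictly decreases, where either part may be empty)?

inc[i] = longest strictly increasing subsequence ending at i; dec[i] = longest strictly decreasing subsequence starting at i:
i:      0  1  2  3  4  5  6  7  8  9
v[i]:   1 10  2  4  9  8  3  5  6  7
inc:    1  2  2  3  4  4  3  4  5  6
dec:    1  4  1  2  3  2  1  1  1  1
Best peak at i=4 (value 9): inc=4, dec=3, length 4+3−1 = 6.

6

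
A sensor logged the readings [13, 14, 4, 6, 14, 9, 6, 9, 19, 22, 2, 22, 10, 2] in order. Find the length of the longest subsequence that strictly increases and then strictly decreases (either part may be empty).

inc[i] = longest strictly increasing subsequence ending at i; dec[i] = longest strictly decreasing subsequence starting at i:
i:      1  2  3  4  5  6  7  8  9 10 11 12 13 14
a[i]:  13 14  4  6 14  9  6  9 19 22  2 22 10  2
inc:    1  2  1  2  3  3  2  3  4  5  1  5  4  1
dec:    4  4  2  2  4  3  2  2  3  3  1  3  2  1
Best peak at i=10 (value 22): inc=5, dec=3, length 5+3−1 = 7.

7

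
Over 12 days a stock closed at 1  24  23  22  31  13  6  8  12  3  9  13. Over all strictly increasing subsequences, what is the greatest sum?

Let S[i] be the best sum of a strictly increasing subsequence ending at i:
i:      1  2  3  4  5  6  7  8  9 10 11 12
a[i]:   1 24 23 22 31 13  6  8 12  3  9 13
S:      1 25 24 23 56 14  7 15 27  4 24 40
Maximum is 56 (e.g. 1 + 24 + 31).

56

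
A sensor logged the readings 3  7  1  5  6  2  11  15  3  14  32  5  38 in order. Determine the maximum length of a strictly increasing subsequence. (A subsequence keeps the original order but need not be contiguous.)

7

Let dp[i] be the length of the longest such subsequence ending at index i:
i:      1  2  3  4  5  6  7  8  9 10 11 12 13
a[i]:   3  7  1  5  6  2 11 15  3 14 32  5 38
dp:     1  2  1  2  3  2  4  5  3  5  6  4  7
Maximum dp value is 7.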